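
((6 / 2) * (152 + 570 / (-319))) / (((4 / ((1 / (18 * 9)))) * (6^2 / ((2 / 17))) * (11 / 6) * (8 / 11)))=23959 / 14056416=0.00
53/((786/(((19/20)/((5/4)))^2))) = 19133/491250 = 0.04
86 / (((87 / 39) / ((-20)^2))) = 447200 / 29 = 15420.69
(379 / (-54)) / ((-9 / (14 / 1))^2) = -37142 / 2187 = -16.98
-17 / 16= -1.06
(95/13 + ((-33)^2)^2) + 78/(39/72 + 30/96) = 632148460/533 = 1186019.62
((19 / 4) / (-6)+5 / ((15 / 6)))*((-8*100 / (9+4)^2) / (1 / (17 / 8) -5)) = 49300 / 39039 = 1.26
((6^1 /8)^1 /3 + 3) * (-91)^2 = 26913.25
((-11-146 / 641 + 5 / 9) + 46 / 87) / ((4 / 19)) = -16121633 / 334602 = -48.18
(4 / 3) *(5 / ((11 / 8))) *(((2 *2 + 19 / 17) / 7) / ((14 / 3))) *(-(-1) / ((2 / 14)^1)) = 6960 / 1309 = 5.32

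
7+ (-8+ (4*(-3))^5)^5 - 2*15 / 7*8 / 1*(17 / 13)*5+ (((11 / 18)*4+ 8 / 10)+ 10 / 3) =-3907103081841409324912128862399 / 4095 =-954115526701198858342400200.00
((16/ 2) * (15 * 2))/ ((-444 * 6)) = -10/ 111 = -0.09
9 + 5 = 14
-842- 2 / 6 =-2527 / 3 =-842.33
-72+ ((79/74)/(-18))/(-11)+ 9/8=-2076763/29304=-70.87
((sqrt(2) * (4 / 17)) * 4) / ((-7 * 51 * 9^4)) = -16 * sqrt(2) / 39818709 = -0.00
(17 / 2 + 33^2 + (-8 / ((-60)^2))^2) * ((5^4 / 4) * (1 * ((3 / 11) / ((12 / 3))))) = 222243751 / 19008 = 11692.12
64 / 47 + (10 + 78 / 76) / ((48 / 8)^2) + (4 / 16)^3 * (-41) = 528443 / 514368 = 1.03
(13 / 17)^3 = 2197 / 4913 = 0.45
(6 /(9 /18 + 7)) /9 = 4 /45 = 0.09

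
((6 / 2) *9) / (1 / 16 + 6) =432 / 97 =4.45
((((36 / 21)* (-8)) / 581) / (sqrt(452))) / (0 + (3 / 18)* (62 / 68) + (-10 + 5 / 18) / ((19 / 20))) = 0.00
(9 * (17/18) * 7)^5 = 23863536599/32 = 745735518.72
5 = 5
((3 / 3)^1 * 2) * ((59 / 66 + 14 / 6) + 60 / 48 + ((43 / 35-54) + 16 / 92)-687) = -1470.24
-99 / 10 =-9.90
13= 13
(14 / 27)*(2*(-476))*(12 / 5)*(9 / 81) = -53312 / 405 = -131.63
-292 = -292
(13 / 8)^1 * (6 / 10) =39 / 40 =0.98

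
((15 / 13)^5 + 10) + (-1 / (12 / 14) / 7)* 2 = 13045622 / 1113879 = 11.71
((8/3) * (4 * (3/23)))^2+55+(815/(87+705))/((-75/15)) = 23768021/418968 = 56.73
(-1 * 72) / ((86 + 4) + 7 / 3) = -216 / 277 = -0.78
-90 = -90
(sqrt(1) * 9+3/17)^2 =24336/289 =84.21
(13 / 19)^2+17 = 6306 / 361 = 17.47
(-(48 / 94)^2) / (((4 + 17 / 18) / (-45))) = 466560 / 196601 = 2.37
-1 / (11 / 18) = -18 / 11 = -1.64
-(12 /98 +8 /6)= -214 /147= -1.46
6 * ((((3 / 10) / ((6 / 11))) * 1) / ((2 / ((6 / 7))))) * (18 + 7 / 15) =9141 / 350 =26.12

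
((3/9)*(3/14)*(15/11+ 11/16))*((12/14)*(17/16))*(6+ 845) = 15667761/137984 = 113.55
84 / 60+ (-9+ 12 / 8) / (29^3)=1.40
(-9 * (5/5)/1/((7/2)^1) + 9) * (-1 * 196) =-1260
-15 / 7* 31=-465 / 7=-66.43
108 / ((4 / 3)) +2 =83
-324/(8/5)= -405/2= -202.50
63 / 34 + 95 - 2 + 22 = 3973 / 34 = 116.85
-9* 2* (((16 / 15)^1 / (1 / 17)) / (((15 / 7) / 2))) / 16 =-476 / 25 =-19.04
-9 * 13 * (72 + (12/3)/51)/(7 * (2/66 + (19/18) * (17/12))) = -340632864/431375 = -789.64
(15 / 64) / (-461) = -15 / 29504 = -0.00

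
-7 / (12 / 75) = -175 / 4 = -43.75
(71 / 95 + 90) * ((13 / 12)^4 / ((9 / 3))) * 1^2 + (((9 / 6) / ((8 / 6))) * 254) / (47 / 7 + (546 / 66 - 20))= -15.34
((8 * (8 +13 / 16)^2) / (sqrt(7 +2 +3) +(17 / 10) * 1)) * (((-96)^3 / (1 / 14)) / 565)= 261642866688 / 102943 -307815137280 * sqrt(3) / 102943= -2637465.30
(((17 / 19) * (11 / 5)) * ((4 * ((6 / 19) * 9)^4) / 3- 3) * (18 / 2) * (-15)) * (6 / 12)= -55268600805 / 4952198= -11160.42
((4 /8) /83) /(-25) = -1 /4150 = -0.00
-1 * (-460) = 460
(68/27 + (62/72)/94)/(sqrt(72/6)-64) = -51322/1295649-25661 * sqrt(3)/20730384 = -0.04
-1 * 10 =-10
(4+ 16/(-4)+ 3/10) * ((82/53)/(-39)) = -41/3445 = -0.01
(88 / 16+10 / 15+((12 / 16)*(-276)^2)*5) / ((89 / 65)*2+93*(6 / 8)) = 222819610 / 56541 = 3940.85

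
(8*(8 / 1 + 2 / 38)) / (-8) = -153 / 19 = -8.05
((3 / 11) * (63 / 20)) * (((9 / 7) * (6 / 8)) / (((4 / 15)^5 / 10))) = 553584375 / 90112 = 6143.29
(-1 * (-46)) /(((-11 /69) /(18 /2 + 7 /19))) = -564972 /209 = -2703.22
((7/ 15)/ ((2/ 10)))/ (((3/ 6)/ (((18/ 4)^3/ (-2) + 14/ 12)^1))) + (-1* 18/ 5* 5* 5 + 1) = -21325/ 72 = -296.18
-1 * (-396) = 396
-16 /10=-8 /5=-1.60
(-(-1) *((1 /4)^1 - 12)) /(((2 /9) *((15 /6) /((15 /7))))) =-1269 /28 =-45.32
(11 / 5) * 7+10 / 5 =87 / 5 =17.40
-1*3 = -3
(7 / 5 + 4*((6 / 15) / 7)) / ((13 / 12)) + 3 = 2049 / 455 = 4.50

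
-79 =-79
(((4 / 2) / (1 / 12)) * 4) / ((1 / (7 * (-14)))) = -9408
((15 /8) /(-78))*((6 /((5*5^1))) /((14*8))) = -3 /58240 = -0.00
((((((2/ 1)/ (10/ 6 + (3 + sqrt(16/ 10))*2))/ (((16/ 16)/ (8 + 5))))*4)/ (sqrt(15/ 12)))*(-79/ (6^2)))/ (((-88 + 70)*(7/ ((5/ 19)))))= -41080*sqrt(2)/ 2821329 + 236210*sqrt(5)/ 8463987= 0.04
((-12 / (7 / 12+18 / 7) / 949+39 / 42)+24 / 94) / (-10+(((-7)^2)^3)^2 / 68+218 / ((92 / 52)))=152680456882 / 26339804188246132675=0.00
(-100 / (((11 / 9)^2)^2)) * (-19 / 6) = 2077650 / 14641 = 141.91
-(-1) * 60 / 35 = 12 / 7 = 1.71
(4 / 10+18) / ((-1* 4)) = -23 / 5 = -4.60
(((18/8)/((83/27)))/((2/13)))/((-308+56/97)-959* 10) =-23571/49036400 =-0.00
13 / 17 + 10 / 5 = 47 / 17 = 2.76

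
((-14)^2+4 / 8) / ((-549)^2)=131 / 200934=0.00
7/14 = 0.50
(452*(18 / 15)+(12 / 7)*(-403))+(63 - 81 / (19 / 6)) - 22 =-133.04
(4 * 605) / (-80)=-121 / 4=-30.25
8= 8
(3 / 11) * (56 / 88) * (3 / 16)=63 / 1936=0.03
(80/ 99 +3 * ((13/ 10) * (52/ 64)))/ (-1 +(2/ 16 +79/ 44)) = 62993/ 14580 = 4.32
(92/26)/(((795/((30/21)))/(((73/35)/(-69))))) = -292/1519245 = -0.00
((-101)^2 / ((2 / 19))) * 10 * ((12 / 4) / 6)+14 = 969123 / 2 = 484561.50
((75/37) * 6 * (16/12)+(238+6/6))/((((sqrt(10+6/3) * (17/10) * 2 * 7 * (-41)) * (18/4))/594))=-9.97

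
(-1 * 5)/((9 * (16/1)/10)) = -25/72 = -0.35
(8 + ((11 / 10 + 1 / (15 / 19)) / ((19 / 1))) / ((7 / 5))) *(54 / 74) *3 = 174285 / 9842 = 17.71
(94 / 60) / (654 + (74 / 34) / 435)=23171 / 9672734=0.00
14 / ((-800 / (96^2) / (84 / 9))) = -37632 / 25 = -1505.28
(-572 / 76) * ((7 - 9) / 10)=143 / 95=1.51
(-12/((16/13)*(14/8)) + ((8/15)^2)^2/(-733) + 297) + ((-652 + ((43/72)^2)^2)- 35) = -34079825485544597/86181096960000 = -395.44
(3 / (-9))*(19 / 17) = -19 / 51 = -0.37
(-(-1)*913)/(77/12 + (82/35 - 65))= -383460/23621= -16.23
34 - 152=-118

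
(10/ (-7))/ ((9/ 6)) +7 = 127/ 21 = 6.05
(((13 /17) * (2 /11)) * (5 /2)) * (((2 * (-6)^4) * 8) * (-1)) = -1347840 /187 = -7207.70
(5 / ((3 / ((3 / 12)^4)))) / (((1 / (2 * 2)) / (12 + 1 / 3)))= 185 / 576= 0.32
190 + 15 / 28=5335 / 28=190.54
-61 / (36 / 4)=-61 / 9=-6.78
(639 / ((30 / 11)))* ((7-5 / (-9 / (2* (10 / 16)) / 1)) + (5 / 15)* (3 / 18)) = 72633 / 40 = 1815.82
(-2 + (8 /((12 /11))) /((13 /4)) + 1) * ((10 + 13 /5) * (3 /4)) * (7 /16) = 5.19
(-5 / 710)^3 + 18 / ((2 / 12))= 309235103 / 2863288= 108.00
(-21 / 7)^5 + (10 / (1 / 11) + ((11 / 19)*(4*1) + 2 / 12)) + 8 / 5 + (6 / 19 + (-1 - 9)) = -79003 / 570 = -138.60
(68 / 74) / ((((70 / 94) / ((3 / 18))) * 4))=799 / 15540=0.05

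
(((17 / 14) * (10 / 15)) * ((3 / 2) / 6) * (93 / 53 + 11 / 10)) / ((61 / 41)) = 1054561 / 2715720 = 0.39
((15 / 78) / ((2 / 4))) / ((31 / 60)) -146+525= 153037 / 403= 379.74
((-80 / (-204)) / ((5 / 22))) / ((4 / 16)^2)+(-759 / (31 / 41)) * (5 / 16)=-7236977 / 25296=-286.09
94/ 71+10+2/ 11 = 8986/ 781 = 11.51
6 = 6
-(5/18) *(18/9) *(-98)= 490/9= 54.44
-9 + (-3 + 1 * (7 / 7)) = -11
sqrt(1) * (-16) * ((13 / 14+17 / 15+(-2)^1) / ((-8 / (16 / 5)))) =208 / 525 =0.40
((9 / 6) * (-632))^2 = 898704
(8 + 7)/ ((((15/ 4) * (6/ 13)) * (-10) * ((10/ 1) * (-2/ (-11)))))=-143/ 300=-0.48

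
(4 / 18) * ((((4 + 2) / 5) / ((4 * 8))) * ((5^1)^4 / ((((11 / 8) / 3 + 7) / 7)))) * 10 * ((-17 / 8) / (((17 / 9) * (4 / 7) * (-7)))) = 39375 / 2864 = 13.75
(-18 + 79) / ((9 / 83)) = 5063 / 9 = 562.56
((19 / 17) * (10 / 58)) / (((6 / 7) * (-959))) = -0.00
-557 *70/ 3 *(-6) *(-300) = -23394000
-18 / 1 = -18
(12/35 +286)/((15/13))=130286/525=248.16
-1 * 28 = -28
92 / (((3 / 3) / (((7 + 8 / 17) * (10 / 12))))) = 29210 / 51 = 572.75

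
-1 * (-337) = 337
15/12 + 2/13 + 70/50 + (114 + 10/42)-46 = 387889/5460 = 71.04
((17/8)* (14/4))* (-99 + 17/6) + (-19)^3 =-727127/96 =-7574.24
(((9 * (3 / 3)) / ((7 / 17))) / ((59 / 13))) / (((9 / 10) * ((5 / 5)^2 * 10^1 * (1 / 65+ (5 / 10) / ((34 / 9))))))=3.62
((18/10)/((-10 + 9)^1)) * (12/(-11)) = 108/55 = 1.96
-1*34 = -34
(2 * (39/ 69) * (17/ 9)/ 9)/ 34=13/ 1863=0.01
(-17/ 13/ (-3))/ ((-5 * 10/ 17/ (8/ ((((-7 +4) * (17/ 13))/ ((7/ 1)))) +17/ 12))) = 44591/ 23400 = 1.91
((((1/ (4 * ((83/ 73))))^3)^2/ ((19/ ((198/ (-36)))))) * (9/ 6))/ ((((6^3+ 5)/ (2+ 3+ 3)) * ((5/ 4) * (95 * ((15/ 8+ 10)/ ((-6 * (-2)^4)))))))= 14982088402611/ 123897242156822897750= 0.00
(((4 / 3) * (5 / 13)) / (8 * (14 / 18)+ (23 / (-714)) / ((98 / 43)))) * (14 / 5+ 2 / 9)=12688256 / 50823903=0.25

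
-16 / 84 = -4 / 21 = -0.19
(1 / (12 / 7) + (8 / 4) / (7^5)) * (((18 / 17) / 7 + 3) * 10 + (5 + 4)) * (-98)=-189100511 / 81634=-2316.44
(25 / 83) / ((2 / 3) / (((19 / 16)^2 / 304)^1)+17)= 1425 / 760363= 0.00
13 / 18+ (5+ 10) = 283 / 18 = 15.72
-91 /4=-22.75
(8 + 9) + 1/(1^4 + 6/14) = 177/10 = 17.70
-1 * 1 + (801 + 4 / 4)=801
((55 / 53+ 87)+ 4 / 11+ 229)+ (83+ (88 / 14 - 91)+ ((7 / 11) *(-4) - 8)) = 1245283 / 4081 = 305.14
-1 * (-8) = 8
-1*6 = -6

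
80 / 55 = 16 / 11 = 1.45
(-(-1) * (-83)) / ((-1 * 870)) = 83 / 870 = 0.10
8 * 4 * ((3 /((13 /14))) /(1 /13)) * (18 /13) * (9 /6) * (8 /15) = 96768 /65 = 1488.74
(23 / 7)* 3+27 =258 / 7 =36.86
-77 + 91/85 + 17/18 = -114727/1530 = -74.98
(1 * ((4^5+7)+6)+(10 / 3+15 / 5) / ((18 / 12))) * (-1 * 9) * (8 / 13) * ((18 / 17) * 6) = -8096544 / 221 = -36635.95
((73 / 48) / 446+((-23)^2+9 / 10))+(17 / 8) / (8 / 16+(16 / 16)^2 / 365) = 20982601787 / 39283680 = 534.13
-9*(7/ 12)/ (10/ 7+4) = -147/ 152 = -0.97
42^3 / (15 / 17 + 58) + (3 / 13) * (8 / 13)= 2339328 / 1859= 1258.38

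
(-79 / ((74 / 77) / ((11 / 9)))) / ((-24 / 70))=2341955 / 7992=293.04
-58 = -58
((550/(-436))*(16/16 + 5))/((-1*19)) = 825/2071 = 0.40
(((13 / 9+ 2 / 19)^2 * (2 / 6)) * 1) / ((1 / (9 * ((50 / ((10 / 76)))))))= 1404500 / 513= 2737.82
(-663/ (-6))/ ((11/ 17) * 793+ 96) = 3757/ 20710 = 0.18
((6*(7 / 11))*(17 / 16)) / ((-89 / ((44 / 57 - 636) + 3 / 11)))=47375923 / 1636888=28.94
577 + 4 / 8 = 1155 / 2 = 577.50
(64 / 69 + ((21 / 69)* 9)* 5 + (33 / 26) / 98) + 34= 8550817 / 175812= 48.64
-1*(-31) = 31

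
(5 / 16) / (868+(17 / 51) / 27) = 405 / 1124944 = 0.00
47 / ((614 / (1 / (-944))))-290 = -168088687 / 579616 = -290.00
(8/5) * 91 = 728/5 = 145.60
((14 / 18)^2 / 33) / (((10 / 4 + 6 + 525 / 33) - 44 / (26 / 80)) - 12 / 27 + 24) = -0.00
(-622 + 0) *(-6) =3732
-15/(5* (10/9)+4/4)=-135/59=-2.29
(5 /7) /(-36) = -5 /252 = -0.02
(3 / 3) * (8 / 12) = 0.67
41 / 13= 3.15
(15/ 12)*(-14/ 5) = -7/ 2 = -3.50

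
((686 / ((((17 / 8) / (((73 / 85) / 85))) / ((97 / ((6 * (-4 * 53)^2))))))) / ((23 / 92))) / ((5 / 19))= 92293754 / 5175231375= 0.02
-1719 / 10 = -171.90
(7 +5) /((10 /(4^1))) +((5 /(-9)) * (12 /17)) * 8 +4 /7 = 3988 /1785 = 2.23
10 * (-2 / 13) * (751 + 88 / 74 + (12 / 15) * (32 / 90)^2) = -1127307052 / 974025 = -1157.37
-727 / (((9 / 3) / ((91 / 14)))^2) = -122863 / 36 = -3412.86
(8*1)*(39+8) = 376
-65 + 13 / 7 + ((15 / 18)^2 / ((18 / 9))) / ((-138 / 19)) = -4395037 / 69552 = -63.19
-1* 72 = -72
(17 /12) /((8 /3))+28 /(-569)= 8777 /18208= 0.48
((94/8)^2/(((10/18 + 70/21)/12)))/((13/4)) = 59643/455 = 131.08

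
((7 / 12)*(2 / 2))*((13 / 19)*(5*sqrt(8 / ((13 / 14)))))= 35*sqrt(91) / 57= 5.86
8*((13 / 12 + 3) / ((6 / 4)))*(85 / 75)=3332 / 135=24.68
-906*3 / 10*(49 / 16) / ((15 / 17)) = -377349 / 400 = -943.37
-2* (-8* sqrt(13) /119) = 16* sqrt(13) /119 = 0.48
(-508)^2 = 258064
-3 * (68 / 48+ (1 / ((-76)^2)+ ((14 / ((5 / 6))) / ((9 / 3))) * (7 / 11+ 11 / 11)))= -10083617 / 317680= -31.74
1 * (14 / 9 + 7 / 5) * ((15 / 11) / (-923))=-0.00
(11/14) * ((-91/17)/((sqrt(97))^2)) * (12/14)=-429/11543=-0.04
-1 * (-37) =37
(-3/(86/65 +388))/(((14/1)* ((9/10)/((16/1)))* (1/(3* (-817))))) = 2124200/88571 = 23.98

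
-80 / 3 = -26.67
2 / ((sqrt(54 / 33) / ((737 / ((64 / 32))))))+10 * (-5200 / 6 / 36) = -6500 / 27+737 * sqrt(22) / 6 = 335.40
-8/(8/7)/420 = -1/60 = -0.02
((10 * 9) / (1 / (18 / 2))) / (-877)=-810 / 877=-0.92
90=90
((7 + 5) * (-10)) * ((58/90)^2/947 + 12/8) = -23018828/127845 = -180.05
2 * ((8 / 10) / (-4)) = -2 / 5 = -0.40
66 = 66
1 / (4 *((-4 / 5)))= -5 / 16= -0.31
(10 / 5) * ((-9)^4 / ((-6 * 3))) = -729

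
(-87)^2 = 7569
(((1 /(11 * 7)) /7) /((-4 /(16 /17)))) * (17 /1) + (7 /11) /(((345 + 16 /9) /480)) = 1469276 /1682219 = 0.87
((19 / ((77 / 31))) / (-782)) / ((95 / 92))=-62 / 6545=-0.01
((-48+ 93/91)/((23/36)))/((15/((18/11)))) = -184680/23023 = -8.02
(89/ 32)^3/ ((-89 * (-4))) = 7921/ 131072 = 0.06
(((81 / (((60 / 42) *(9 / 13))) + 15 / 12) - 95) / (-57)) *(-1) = -79 / 380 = -0.21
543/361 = 1.50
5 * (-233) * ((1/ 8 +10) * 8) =-94365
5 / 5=1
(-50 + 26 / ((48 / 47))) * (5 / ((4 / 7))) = -20615 / 96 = -214.74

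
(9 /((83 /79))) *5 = 3555 /83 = 42.83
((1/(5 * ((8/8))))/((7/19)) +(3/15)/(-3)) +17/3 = 6.14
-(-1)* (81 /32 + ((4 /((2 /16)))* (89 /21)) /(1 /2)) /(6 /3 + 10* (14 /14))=183973 /8064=22.81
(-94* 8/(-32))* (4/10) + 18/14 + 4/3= 1262/105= 12.02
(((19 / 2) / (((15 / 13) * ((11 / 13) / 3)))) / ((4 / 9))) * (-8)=-525.44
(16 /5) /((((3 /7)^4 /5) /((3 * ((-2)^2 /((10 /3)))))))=76832 /45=1707.38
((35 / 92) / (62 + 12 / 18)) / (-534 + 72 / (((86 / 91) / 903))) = 35 / 393553184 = 0.00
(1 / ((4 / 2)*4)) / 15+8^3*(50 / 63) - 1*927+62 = -1155779 / 2520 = -458.64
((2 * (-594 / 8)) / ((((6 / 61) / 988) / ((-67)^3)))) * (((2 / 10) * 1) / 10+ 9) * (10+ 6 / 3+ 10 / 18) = 2540381064259753 / 50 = 50807621285195.06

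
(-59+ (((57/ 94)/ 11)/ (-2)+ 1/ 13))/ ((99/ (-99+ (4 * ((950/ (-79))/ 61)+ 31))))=131339533717/ 3206461401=40.96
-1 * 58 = -58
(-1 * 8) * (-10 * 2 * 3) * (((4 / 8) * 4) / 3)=320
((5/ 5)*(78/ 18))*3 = 13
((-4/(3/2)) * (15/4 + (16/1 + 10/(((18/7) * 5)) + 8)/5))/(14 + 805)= -3134/110565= -0.03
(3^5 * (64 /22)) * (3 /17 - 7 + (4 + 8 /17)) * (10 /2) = -1555200 /187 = -8316.58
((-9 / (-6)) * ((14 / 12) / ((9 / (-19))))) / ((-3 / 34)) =2261 / 54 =41.87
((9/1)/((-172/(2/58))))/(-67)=9/334196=0.00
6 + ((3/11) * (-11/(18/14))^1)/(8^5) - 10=-393223/98304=-4.00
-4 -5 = -9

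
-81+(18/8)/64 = -20727/256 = -80.96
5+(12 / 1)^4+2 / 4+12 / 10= 207427 / 10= 20742.70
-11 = -11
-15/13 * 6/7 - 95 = -8735/91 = -95.99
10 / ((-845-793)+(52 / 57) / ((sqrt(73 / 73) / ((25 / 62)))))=-8835 / 1446848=-0.01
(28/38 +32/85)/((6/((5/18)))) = 899/17442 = 0.05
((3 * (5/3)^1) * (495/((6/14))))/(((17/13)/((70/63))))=4906.86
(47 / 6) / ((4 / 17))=799 / 24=33.29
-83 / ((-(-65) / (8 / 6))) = -332 / 195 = -1.70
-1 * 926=-926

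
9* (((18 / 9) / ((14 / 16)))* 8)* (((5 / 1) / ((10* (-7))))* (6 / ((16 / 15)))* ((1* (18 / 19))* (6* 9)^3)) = -9863910.29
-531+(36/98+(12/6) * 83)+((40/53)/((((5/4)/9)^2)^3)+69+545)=855322447587/8115625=105392.06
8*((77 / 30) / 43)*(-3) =-308 / 215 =-1.43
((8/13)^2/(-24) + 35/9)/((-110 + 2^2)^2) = 5891/17089956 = 0.00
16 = 16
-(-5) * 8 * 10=400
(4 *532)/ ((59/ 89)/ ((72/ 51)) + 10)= 239232/ 1177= 203.26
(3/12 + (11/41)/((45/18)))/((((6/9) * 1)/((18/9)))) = 1.07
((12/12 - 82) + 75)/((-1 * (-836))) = -3/418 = -0.01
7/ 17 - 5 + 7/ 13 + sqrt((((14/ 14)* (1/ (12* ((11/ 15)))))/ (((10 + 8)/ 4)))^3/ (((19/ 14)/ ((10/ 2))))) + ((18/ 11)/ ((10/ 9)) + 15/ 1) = 25* sqrt(1463)/ 124146 + 151001/ 12155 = 12.43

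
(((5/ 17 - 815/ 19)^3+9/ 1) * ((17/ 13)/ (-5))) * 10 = 5209964183194/ 25769263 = 202177.46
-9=-9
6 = 6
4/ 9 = 0.44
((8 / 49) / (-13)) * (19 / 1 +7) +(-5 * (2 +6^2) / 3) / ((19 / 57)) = -9326 / 49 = -190.33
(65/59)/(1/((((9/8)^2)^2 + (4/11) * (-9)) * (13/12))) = -21205275/10633216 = -1.99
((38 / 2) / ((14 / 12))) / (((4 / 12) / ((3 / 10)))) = 513 / 35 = 14.66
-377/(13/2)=-58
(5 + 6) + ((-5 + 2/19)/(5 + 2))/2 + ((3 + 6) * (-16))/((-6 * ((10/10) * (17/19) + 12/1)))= 116483/9310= 12.51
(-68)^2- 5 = 4619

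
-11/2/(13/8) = -44/13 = -3.38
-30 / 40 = -3 / 4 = -0.75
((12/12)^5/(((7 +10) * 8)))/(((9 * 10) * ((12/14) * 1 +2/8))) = 7/94860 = 0.00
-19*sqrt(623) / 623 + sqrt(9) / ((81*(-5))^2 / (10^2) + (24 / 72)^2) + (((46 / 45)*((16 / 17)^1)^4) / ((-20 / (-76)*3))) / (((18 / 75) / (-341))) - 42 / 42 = -577109080220881 / 399505414653 - 19*sqrt(623) / 623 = -1445.32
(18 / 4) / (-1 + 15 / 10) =9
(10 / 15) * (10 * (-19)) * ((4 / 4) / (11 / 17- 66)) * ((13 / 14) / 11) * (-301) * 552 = -332224880 / 12221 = -27184.75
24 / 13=1.85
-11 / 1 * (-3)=33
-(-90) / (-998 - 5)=-90 / 1003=-0.09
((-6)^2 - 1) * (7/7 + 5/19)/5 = 168/19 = 8.84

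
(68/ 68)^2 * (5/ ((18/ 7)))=35/ 18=1.94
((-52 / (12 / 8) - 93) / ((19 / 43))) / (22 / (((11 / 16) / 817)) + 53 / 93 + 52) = -510539 / 46289339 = -0.01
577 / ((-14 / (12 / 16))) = -1731 / 56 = -30.91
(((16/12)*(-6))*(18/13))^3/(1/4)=-5436.48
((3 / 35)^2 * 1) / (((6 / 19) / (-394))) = -11229 / 1225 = -9.17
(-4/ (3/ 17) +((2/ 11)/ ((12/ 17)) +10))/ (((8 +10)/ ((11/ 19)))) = -91/ 228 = -0.40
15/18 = 5/6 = 0.83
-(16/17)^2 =-256/289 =-0.89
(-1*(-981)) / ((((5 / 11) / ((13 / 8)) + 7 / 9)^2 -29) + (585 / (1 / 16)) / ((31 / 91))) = 0.04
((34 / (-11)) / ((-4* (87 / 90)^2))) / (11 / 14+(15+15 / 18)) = 0.05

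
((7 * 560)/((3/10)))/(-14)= -2800/3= -933.33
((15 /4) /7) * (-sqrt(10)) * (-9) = 135 * sqrt(10) /28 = 15.25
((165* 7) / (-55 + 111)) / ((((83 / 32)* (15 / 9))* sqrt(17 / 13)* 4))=99* sqrt(221) / 1411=1.04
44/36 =11/9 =1.22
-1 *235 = -235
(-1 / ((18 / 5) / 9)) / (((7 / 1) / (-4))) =10 / 7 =1.43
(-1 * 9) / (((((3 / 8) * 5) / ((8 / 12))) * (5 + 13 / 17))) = -0.56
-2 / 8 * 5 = -5 / 4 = -1.25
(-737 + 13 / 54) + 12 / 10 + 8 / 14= -1389127 / 1890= -734.99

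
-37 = -37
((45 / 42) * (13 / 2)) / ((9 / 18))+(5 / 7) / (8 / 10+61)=8615 / 618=13.94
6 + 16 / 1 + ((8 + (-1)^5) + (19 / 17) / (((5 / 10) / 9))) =835 / 17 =49.12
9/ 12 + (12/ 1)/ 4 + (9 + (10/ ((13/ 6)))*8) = 2583/ 52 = 49.67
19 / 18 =1.06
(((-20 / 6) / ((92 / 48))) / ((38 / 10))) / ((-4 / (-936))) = -46800 / 437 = -107.09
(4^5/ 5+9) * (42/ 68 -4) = -24587/ 34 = -723.15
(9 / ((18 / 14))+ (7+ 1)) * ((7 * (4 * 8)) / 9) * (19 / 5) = 4256 / 3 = 1418.67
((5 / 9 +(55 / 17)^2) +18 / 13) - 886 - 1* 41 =-30925123 / 33813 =-914.59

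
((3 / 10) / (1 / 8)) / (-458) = -0.01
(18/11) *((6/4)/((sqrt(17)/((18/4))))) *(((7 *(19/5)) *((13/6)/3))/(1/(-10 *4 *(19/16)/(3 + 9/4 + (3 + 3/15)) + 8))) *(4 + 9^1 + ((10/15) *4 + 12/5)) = 65201787 *sqrt(17)/121550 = 2211.71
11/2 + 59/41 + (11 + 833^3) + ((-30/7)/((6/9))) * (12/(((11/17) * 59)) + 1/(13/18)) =2799206584129335/4842838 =578009544.02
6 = 6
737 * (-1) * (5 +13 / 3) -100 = -20936 / 3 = -6978.67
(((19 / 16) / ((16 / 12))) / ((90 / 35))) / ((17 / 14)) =931 / 3264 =0.29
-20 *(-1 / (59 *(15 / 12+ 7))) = 80 / 1947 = 0.04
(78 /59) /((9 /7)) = 182 /177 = 1.03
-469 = -469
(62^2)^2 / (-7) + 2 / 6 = -44329001 / 21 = -2110904.81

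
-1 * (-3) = 3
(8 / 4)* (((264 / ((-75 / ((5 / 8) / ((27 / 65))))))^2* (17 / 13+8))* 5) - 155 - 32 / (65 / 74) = 114645503 / 47385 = 2419.45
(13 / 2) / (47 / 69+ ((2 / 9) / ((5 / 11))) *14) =13455 / 15578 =0.86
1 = 1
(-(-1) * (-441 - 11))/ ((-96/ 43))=202.46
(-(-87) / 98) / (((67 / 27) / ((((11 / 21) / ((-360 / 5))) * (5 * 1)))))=-4785 / 367696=-0.01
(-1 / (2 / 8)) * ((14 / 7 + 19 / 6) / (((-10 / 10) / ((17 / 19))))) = 1054 / 57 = 18.49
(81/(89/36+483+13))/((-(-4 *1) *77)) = 0.00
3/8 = 0.38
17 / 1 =17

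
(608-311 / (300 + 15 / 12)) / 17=731396 / 20485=35.70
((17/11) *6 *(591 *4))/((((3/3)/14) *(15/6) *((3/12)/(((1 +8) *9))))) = 2187513216/55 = 39772967.56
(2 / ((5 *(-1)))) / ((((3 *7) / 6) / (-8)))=32 / 35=0.91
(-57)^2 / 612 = 361 / 68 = 5.31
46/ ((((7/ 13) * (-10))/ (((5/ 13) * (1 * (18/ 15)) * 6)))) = -828/ 35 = -23.66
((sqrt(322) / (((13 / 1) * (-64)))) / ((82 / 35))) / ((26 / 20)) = -175 * sqrt(322) / 443456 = -0.01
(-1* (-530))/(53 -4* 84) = -530/283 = -1.87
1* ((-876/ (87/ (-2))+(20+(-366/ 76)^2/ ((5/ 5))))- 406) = -14349659/ 41876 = -342.67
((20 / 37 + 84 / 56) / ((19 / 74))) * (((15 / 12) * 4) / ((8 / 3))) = 2265 / 152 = 14.90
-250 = -250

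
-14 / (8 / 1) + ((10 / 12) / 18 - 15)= -451 / 27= -16.70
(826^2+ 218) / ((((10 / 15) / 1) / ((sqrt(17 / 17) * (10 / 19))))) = 538811.05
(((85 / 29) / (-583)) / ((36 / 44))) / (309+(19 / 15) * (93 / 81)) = -0.00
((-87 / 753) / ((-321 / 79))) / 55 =2291 / 4431405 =0.00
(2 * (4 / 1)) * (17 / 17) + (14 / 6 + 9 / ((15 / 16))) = 299 / 15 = 19.93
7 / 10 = 0.70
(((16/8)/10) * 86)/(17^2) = 86/1445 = 0.06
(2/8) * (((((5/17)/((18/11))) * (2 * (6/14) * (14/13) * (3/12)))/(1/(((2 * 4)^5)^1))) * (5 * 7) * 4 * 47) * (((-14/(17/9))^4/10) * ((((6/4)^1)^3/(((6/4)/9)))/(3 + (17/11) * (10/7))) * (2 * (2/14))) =5548264606965104640/7401714541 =749591810.96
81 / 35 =2.31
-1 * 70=-70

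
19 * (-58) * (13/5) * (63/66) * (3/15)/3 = -50141/275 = -182.33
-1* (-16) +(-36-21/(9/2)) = -74/3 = -24.67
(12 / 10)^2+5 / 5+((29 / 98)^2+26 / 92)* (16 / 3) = 4.41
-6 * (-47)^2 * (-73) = 967542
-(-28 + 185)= -157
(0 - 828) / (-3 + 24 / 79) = 21804 / 71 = 307.10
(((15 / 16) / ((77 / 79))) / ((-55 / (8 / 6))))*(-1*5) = 0.12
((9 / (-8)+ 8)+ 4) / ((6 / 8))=29 / 2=14.50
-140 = -140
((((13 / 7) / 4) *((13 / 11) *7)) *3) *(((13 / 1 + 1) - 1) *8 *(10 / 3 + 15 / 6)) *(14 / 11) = 1076530 / 121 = 8896.94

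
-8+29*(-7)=-211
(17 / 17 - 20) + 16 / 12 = -53 / 3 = -17.67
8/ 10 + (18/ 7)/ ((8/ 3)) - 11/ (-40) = 571/ 280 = 2.04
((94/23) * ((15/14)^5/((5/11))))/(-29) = -78519375/179364304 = -0.44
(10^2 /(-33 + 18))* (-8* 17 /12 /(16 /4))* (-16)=-2720 /9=-302.22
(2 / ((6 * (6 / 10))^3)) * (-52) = -1625 / 729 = -2.23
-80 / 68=-20 / 17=-1.18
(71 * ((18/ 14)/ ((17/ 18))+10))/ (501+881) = 47996/ 82229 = 0.58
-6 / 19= -0.32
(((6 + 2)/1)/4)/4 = 1/2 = 0.50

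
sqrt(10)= 3.16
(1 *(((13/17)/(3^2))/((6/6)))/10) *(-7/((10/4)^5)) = -1456/2390625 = -0.00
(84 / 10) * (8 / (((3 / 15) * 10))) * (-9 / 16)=-189 / 10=-18.90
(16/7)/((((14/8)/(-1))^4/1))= 4096/16807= 0.24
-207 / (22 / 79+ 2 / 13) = -70863 / 148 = -478.80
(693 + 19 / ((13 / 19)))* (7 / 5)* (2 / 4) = 504.54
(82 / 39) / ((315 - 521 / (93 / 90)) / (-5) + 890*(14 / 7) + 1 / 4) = 10168 / 8792277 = 0.00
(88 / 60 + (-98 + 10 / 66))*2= -192.76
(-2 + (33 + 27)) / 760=0.08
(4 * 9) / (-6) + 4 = -2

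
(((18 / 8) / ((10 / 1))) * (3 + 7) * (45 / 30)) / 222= 9 / 592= 0.02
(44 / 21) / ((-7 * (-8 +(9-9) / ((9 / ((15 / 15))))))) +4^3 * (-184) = -11775.96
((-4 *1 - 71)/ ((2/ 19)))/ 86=-1425/ 172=-8.28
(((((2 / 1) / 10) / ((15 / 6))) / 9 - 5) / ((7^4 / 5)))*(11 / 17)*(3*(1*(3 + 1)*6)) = -98824 / 204085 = -0.48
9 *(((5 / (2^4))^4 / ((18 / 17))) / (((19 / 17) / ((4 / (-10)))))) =-36125 / 1245184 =-0.03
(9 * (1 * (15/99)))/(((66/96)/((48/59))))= 11520/7139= 1.61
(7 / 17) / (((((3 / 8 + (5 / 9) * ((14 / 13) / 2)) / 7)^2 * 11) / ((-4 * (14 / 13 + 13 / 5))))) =-22098375936 / 372280535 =-59.36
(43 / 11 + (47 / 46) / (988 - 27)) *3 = 5704125 / 486266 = 11.73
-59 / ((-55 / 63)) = 3717 / 55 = 67.58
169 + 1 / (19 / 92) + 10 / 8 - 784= -46277 / 76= -608.91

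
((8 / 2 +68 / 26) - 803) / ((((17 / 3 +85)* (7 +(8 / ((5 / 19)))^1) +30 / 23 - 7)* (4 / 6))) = -10715355 / 30365582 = -0.35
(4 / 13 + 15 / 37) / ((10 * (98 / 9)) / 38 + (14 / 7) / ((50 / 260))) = 293265 / 5455502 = 0.05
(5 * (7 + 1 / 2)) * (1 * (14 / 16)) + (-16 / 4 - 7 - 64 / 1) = -675 / 16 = -42.19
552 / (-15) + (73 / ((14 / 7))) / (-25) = -38.26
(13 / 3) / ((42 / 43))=559 / 126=4.44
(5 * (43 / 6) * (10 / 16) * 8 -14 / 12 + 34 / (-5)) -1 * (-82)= 1266 / 5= 253.20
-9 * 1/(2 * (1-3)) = 9/4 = 2.25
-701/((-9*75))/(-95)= -0.01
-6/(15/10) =-4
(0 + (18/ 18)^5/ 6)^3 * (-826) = -3.82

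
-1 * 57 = -57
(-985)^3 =-955671625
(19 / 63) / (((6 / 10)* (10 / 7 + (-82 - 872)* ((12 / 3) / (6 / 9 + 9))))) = -2755 / 2155842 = -0.00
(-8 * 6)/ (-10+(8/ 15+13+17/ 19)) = -6840/ 631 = -10.84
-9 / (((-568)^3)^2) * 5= -45 / 33580720828186624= -0.00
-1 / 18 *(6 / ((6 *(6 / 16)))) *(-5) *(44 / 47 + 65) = 20660 / 423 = 48.84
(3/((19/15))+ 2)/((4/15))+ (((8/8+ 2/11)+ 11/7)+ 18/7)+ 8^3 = 3123249/5852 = 533.71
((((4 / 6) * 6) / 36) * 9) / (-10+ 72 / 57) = -0.11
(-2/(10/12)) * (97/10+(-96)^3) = 53083578/25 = 2123343.12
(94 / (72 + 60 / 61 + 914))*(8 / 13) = 22936 / 391339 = 0.06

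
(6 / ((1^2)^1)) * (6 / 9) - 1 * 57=-53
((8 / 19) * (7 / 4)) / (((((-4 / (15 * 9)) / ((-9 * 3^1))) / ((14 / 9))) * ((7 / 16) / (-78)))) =-3538080 / 19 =-186214.74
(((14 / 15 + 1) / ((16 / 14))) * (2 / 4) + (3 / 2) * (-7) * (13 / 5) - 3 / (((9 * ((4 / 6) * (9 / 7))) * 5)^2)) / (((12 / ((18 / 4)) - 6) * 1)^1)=2571541 / 324000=7.94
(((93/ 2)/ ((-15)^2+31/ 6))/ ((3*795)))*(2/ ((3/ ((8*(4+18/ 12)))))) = 2728/ 1097895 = 0.00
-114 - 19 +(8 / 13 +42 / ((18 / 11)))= -4162 / 39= -106.72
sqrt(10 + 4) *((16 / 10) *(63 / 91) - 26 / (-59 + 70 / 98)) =20603 *sqrt(14) / 13260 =5.81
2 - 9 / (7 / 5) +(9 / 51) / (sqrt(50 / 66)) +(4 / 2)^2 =-3 / 7 +3 * sqrt(33) / 85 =-0.23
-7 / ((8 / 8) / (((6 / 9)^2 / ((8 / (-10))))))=3.89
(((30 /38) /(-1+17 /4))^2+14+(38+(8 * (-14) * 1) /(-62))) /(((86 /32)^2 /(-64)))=-1669113643008 /3496974871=-477.30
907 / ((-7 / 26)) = -23582 / 7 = -3368.86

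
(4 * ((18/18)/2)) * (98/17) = 196/17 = 11.53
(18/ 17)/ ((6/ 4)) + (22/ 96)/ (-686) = 394949/ 559776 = 0.71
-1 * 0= 0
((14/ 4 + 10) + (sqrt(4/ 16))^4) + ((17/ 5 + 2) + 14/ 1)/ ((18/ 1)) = 10541/ 720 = 14.64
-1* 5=-5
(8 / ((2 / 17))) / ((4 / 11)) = 187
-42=-42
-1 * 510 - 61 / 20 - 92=-12101 / 20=-605.05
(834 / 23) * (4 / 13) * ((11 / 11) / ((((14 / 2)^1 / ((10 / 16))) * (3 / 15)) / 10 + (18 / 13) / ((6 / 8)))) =104250 / 19343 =5.39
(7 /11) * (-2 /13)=-14 /143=-0.10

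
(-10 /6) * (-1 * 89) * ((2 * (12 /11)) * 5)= 17800 /11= 1618.18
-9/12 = -3/4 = -0.75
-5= -5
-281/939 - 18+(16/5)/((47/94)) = -55867/4695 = -11.90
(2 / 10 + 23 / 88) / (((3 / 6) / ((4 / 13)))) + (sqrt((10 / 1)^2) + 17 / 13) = 8288 / 715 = 11.59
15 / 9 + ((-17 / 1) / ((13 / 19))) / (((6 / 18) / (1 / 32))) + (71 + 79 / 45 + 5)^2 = 5092530191 / 842400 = 6045.26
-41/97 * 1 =-41/97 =-0.42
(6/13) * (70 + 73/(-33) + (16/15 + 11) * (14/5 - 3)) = 30.17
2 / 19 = 0.11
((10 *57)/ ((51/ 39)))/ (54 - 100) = -3705/ 391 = -9.48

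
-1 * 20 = -20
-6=-6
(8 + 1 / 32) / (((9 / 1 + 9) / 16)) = 257 / 36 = 7.14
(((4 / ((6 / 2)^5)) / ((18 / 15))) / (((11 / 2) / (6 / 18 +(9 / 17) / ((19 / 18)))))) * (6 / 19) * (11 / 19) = 32360 / 85003587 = 0.00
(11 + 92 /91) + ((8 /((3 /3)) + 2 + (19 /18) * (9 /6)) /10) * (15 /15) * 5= 38881 /2184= 17.80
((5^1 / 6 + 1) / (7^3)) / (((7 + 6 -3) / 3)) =11 / 6860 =0.00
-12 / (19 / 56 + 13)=-224 / 249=-0.90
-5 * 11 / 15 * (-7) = 77 / 3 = 25.67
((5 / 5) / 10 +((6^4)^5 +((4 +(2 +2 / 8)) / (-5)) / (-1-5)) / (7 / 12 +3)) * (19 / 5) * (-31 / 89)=-129208639271825591866 / 95675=-1350495315096165.06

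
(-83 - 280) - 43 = -406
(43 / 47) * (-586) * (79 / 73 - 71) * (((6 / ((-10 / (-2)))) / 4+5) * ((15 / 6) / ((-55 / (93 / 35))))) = -14407309272 / 600425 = -23995.19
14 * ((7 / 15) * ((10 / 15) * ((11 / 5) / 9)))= 2156 / 2025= 1.06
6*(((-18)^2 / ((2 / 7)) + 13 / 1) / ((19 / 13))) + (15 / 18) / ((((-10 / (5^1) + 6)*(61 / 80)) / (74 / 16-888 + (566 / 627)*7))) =2051157871 / 458964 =4469.10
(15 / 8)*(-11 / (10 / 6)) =-12.38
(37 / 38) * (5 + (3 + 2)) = 185 / 19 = 9.74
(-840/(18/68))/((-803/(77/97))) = 3.14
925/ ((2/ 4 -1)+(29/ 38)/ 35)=-1934.36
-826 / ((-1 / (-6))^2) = -29736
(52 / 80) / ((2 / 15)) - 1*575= -570.12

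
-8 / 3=-2.67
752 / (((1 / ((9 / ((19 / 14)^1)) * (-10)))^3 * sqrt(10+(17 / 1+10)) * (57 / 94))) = -59459439.23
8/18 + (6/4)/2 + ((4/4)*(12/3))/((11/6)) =1337/396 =3.38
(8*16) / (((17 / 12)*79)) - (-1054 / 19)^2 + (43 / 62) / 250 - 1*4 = -23146826404611 / 7514756500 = -3080.18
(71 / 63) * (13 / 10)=923 / 630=1.47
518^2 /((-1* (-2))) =134162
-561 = -561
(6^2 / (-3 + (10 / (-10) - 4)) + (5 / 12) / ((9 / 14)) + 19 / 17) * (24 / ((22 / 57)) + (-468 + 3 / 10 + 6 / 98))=182846221 / 164934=1108.60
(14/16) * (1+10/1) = 77/8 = 9.62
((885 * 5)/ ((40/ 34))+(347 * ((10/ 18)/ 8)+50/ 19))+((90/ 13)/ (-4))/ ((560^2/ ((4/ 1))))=264072425261/ 69713280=3787.98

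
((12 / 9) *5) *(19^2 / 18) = 3610 / 27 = 133.70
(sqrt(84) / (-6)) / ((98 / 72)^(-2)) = -2401 * sqrt(21) / 3888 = -2.83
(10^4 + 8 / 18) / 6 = 45002 / 27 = 1666.74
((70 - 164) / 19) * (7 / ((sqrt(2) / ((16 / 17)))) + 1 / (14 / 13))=-5264 * sqrt(2) / 323 - 611 / 133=-27.64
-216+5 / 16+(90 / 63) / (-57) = -1377109 / 6384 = -215.71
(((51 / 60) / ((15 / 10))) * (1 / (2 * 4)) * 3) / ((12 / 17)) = 289 / 960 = 0.30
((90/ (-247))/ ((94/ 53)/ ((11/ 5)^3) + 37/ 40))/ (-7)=84651600/ 1775159113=0.05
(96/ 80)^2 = 36/ 25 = 1.44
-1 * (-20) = 20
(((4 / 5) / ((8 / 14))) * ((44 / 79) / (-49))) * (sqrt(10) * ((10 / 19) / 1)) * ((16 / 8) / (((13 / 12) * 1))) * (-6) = 12672 * sqrt(10) / 136591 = 0.29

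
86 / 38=43 / 19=2.26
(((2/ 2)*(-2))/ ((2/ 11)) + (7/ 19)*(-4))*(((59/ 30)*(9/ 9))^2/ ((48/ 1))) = -274999/ 273600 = -1.01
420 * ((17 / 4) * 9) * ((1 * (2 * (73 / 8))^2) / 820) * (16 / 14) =2446011 / 328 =7457.35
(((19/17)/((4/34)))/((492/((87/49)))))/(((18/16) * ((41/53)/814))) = 23771242/741321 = 32.07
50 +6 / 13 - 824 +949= 2281 / 13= 175.46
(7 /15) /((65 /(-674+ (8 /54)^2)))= -687862 /142155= -4.84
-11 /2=-5.50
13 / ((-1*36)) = -13 / 36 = -0.36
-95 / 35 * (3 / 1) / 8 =-57 / 56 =-1.02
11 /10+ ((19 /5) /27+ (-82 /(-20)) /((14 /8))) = 6773 /1890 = 3.58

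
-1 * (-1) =1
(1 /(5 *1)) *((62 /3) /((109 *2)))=31 /1635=0.02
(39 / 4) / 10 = 39 / 40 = 0.98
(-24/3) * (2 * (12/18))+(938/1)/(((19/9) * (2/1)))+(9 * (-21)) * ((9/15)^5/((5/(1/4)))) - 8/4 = 743694661/3562500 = 208.76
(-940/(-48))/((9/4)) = 235/27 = 8.70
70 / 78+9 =9.90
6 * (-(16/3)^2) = -512/3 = -170.67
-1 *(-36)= 36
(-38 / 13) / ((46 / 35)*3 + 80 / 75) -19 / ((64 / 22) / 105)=-75093795 / 109408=-686.36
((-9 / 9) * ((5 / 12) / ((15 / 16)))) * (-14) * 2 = 112 / 9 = 12.44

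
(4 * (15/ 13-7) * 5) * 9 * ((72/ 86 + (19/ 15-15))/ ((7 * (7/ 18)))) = 4985.15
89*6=534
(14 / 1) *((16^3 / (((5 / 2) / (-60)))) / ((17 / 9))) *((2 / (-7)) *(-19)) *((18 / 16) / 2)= -37822464 / 17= -2224850.82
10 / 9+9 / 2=101 / 18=5.61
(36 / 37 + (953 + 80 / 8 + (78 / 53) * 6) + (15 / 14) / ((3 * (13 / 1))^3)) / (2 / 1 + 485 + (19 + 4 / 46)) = 12145936693817 / 6318750044880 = 1.92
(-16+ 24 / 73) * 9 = -10296 / 73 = -141.04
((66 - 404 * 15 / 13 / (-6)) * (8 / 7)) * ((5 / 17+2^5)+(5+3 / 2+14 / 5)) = 52834512 / 7735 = 6830.58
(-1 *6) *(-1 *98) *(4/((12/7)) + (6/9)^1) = 1764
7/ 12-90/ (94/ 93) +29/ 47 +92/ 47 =-48439/ 564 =-85.88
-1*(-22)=22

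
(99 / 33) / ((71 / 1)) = 0.04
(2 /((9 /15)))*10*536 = 53600 /3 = 17866.67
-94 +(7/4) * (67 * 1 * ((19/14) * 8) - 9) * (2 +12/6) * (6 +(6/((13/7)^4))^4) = 20232330020783591981264/665416609183179841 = 30405.51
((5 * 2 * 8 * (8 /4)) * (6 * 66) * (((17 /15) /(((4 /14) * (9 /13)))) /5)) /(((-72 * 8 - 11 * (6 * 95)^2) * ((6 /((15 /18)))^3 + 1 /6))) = -13613600 /250267830759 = -0.00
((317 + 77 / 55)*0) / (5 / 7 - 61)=0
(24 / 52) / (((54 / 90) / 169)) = 130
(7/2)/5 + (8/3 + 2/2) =131/30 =4.37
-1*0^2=0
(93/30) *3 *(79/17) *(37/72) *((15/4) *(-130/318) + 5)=4440037/57664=77.00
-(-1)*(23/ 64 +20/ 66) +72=153463/ 2112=72.66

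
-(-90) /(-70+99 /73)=-6570 /5011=-1.31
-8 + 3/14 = -7.79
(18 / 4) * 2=9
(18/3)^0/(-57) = -1/57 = -0.02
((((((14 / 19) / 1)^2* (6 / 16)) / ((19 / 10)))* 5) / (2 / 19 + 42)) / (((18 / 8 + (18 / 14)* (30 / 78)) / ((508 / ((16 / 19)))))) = 566293 / 202464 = 2.80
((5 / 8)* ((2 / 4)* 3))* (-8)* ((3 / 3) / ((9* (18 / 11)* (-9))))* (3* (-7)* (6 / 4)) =-385 / 216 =-1.78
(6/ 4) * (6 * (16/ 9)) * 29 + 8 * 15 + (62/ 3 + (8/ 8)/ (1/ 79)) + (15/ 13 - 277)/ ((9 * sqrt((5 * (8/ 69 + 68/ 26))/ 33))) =2051/ 3 - 1793 * sqrt(32890)/ 6825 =636.02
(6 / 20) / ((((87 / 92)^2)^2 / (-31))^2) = 450.81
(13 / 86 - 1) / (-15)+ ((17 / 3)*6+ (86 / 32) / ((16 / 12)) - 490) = -18738139 / 41280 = -453.93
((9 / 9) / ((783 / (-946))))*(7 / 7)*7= -6622 / 783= -8.46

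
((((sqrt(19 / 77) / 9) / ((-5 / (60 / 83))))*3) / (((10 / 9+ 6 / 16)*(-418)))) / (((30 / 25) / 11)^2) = 100*sqrt(1463) / 1181173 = 0.00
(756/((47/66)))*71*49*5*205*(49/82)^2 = 2604907686150/1927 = 1351794336.35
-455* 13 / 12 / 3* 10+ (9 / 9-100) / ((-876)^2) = -1260841499 / 767376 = -1643.06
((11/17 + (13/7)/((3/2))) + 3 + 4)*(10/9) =31720/3213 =9.87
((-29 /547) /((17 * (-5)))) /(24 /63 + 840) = 609 /820543760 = 0.00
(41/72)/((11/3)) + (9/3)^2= 2417/264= 9.16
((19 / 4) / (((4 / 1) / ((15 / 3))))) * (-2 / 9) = -95 / 72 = -1.32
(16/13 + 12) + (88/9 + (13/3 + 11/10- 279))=-250.56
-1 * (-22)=22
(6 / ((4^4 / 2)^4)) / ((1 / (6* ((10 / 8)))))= 45 / 268435456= 0.00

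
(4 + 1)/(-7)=-5/7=-0.71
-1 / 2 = -0.50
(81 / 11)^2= 6561 / 121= 54.22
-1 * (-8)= 8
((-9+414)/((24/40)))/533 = 675/533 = 1.27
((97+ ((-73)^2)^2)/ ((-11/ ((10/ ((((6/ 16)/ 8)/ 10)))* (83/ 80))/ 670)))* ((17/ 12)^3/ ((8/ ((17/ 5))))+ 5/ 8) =-50030451141276445/ 7128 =-7018862393557.30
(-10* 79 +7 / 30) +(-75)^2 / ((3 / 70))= 3913807 / 30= 130460.23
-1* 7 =-7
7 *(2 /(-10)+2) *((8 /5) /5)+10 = 1754 /125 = 14.03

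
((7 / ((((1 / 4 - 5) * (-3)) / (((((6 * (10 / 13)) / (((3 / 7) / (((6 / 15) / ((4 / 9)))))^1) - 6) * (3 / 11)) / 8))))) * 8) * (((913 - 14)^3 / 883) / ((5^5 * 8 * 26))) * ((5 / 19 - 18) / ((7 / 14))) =-41135639926584 / 1851813803125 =-22.21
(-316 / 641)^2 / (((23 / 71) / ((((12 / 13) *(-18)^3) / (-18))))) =27565049088 / 122853419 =224.37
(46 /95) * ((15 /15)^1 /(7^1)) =46 /665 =0.07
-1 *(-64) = 64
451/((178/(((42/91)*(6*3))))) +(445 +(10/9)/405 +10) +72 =462256111/843453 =548.05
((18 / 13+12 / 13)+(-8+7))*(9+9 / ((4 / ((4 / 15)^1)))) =816 / 65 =12.55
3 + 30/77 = 3.39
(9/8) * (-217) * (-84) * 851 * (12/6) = 34902063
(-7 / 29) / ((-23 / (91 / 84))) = 91 / 8004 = 0.01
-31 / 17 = -1.82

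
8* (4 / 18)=16 / 9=1.78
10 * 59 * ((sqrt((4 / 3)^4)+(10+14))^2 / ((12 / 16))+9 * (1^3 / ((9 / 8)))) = 128171600 / 243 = 527455.14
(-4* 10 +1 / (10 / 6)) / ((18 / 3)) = -197 / 30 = -6.57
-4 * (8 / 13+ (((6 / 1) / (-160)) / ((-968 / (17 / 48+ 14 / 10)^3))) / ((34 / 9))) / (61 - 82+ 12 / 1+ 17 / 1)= -10785574199993 / 35049963520000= -0.31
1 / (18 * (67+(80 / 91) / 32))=91 / 109791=0.00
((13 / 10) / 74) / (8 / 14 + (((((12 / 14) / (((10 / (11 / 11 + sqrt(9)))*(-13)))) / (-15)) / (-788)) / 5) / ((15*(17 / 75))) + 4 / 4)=0.01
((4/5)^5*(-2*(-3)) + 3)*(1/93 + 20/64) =2488213/1550000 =1.61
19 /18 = 1.06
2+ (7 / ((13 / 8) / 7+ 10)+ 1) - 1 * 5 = -754 / 573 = -1.32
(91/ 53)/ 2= 91/ 106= 0.86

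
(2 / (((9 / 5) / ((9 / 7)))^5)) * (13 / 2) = 40625 / 16807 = 2.42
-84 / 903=-4 / 43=-0.09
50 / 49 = 1.02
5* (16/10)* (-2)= -16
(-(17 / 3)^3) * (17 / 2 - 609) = 5900513 / 54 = 109268.76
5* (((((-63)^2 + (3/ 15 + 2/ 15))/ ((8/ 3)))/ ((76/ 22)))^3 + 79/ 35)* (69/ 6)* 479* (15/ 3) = 67704255966337969765/ 6145664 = 11016589251598.85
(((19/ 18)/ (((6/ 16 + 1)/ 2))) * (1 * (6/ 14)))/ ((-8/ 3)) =-19/ 77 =-0.25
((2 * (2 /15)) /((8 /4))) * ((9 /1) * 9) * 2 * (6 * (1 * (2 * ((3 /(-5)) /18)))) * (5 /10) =-108 /25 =-4.32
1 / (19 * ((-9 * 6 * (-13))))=1 / 13338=0.00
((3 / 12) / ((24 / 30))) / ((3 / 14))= 35 / 24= 1.46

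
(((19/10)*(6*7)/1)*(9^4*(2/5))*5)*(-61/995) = -319376358/4975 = -64196.25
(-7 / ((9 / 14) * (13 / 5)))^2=240100 / 13689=17.54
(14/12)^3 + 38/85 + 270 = 4994563/18360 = 272.04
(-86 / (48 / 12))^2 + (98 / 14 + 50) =2077 / 4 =519.25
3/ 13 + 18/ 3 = 81/ 13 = 6.23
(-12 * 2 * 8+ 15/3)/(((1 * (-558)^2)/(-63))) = 0.04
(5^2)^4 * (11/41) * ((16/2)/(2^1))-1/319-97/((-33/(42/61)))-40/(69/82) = 23074652205289/55049511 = 419161.80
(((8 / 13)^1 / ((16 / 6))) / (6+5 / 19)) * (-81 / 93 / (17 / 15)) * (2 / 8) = -23085 / 3261076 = -0.01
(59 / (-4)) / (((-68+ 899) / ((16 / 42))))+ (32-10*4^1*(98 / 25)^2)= -1271005982 / 2181375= -582.66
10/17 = 0.59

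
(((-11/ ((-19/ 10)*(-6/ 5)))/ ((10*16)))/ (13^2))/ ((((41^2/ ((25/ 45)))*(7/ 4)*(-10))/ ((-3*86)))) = -2365/ 2720436264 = -0.00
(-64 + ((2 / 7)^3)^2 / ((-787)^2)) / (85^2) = -932712236544 / 105294467330045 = -0.01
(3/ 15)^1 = 1/ 5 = 0.20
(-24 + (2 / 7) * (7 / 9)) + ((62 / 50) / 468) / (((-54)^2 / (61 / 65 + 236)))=-52729550569 / 2217618000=-23.78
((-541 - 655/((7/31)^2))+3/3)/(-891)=655915/43659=15.02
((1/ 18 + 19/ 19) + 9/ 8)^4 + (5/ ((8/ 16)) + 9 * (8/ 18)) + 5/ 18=991272145/ 26873856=36.89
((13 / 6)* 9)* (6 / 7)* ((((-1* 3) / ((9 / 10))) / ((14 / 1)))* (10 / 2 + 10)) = -2925 / 49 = -59.69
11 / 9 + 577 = 5204 / 9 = 578.22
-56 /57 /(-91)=8 /741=0.01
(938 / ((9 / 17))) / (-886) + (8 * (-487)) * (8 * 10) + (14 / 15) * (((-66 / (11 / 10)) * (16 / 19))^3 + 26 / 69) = -452938447302979 / 1048295265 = -432071.44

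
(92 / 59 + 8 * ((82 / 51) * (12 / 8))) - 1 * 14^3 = -2731316 / 1003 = -2723.15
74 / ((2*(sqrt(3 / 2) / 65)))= 2405*sqrt(6) / 3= 1963.67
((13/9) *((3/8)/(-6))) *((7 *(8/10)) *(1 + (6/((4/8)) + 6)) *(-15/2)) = 1729/24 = 72.04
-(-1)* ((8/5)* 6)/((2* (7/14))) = 48/5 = 9.60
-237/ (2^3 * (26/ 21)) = -4977/ 208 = -23.93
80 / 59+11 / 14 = 1769 / 826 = 2.14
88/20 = 22/5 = 4.40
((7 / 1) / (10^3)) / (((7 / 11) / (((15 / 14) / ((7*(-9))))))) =-0.00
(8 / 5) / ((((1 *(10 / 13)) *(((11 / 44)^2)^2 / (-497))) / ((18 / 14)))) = -340254.72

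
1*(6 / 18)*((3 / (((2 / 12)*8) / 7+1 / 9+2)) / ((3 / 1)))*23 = 483 / 145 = 3.33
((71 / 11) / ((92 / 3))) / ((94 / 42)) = 4473 / 47564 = 0.09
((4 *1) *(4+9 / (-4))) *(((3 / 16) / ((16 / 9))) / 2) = 0.37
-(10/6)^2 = -25/9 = -2.78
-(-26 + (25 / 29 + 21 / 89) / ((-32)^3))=1099466121 / 42287104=26.00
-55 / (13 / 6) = -330 / 13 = -25.38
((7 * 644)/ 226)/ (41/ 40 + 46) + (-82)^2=1429296532/ 212553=6724.42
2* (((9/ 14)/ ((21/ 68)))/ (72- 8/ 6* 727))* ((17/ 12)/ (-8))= 867/ 1055264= 0.00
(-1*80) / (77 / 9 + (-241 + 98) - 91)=720 / 2029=0.35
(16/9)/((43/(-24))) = -128/129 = -0.99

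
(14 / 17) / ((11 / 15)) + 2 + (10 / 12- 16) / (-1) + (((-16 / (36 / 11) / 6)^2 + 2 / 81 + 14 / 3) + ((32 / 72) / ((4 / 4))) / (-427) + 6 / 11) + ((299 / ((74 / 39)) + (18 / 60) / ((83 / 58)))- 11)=170.98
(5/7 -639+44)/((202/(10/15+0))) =-4160/2121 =-1.96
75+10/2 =80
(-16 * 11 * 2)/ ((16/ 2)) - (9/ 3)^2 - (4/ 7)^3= -18243/ 343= -53.19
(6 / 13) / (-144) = -1 / 312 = -0.00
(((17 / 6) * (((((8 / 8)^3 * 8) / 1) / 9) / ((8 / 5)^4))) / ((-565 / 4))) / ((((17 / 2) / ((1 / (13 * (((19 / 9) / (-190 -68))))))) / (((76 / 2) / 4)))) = 0.03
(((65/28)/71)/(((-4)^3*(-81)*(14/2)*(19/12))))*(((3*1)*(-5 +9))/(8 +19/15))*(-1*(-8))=325/55128234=0.00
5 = 5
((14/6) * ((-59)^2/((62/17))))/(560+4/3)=414239/104408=3.97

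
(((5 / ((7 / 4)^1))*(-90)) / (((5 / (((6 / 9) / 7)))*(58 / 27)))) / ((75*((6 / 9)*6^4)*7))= -1 / 198940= -0.00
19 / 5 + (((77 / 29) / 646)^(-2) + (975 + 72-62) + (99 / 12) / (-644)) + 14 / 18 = 60183.82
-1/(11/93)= -93/11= -8.45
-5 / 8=-0.62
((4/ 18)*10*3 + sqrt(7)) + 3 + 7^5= sqrt(7) + 50450/ 3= 16819.31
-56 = -56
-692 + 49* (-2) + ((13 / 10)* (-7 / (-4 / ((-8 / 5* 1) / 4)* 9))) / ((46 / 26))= -16354183 / 20700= -790.06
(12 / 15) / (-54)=-2 / 135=-0.01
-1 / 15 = -0.07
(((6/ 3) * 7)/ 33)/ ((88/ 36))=21/ 121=0.17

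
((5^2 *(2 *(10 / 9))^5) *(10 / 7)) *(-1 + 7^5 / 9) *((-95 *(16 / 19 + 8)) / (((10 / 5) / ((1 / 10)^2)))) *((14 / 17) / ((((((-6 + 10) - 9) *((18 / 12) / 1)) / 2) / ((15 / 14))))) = 10750720000000 / 3011499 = 3569889.95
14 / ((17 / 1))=14 / 17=0.82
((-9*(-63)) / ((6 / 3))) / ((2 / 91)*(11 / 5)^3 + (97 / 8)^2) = 68796000 / 35732581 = 1.93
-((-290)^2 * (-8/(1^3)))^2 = -452659840000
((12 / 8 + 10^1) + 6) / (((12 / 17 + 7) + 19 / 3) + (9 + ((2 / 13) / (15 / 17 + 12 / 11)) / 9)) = 25687935 / 33831566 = 0.76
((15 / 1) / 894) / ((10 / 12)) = 3 / 149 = 0.02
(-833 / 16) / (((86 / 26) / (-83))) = 898807 / 688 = 1306.41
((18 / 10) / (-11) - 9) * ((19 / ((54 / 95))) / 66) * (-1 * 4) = 20216 / 1089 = 18.56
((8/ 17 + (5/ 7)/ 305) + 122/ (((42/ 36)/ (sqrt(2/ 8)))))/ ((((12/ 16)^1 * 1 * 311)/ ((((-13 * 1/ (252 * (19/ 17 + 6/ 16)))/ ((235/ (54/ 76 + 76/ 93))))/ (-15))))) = 4300778612/ 1269409570558353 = 0.00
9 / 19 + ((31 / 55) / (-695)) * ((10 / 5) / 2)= 343436 / 726275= 0.47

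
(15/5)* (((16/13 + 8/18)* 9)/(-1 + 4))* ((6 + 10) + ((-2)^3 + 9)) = 3332/13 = 256.31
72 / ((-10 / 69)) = -2484 / 5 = -496.80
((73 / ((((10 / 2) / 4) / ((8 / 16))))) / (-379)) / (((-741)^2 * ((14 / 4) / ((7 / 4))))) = -73 / 1040508495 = -0.00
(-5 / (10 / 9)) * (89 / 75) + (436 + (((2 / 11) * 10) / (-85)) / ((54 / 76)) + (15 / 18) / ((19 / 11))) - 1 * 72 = 359.11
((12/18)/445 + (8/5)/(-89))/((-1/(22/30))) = 242/20025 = 0.01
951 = 951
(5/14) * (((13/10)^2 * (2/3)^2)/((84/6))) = 169/8820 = 0.02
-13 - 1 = -14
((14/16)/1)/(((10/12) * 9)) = 7/60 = 0.12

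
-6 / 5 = -1.20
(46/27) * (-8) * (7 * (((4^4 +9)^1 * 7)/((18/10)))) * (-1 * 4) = 95569600/243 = 393290.53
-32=-32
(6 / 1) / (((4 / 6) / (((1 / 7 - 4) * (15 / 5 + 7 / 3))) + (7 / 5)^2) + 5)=32400 / 37409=0.87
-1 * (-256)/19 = 256/19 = 13.47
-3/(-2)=3/2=1.50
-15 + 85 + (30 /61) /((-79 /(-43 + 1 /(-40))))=1354483 /19276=70.27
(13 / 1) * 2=26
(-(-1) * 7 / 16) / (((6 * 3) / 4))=0.10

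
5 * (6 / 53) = 30 / 53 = 0.57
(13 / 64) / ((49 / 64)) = 13 / 49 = 0.27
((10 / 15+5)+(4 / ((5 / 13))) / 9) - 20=-593 / 45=-13.18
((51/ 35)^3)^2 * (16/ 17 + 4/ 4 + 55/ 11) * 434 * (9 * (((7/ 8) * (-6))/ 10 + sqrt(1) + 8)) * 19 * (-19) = -2085140147122906407/ 2626093750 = -794008266.89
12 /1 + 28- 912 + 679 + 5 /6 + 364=1031 /6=171.83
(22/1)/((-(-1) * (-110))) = -1/5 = -0.20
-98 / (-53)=1.85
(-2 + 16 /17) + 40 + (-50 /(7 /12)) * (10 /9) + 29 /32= -55.39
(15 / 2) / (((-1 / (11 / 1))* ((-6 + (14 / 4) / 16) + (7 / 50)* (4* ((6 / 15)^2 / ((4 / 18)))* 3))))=1650000 / 91433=18.05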